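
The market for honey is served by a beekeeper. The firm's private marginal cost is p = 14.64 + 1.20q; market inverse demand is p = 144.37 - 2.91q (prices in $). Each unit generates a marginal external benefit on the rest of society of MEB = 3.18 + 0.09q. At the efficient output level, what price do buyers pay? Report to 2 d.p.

P = $48.16

Social marginal cost = private MC − MEB = 11.46 + 1.11q.
Set SMC = demand: 11.46 + 1.11q = 144.37 - 2.91q → q* = 33.0622.
Consumer price on the demand curve at q*: 144.37 − 2.91×33.0622 = 48.1590.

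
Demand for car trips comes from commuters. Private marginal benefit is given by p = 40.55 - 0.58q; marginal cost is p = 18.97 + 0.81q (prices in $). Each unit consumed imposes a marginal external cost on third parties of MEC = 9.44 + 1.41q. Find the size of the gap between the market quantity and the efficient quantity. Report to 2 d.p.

11.19 units

Market equilibrium (private): 18.97 + 0.81q = 40.55 - 0.58q → q_m = 15.5252.
Social marginal benefit = demand − MEC = 31.11 - 1.99q.
Set SMB = MC: 31.11 - 1.99q = 18.97 + 0.81q → q* = 4.3357.
Gap = |15.5252 − 4.3357| = 11.1895.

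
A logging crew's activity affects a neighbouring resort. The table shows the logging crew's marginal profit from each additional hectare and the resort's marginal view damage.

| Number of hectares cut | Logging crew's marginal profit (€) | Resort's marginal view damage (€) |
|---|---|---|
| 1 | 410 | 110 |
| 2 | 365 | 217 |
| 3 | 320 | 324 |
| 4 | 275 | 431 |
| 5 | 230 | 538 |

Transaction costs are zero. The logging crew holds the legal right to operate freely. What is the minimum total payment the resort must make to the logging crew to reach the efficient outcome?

€825

Left alone the logging crew would choose level 5 (marginal profit stays positive).
Efficient level: k* = 2 (marginal profit ≥ marginal view damage through 2).
The resort must at least cover the logging crew's forgone profit from cutting 5→2: 320 + 275 + 230 = 825.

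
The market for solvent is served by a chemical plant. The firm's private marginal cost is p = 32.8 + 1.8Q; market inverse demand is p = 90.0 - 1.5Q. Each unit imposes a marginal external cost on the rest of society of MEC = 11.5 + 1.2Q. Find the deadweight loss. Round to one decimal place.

DWL = 115.9

Market equilibrium (private): 32.8 + 1.8Q = 90.0 - 1.5Q → Q_m = 17.3333.
Social marginal cost = private MC + MEC = 44.3 + 3.0Q.
Set SMC = demand: 44.3 + 3.0Q = 90.0 - 1.5Q → Q* = 10.1556.
The loss is the area between SMC and demand from Q* to Q_m; with linear curves that's a triangle of height MEC(Q_m).
DWL = ½ × 7.1777 × 32.3000 = 115.9199.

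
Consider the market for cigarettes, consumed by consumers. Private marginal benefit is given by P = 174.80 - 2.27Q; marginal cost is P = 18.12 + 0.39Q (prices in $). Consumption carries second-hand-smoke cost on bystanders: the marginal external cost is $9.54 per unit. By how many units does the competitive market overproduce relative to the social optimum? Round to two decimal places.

3.59 units

Market equilibrium (private): 18.12 + 0.39Q = 174.80 - 2.27Q → Q_m = 58.9023.
Social marginal benefit = demand − MEC = 165.26 - 2.27Q.
Set SMB = MC: 165.26 - 2.27Q = 18.12 + 0.39Q → Q* = 55.3158.
Gap = |58.9023 − 55.3158| = 3.5865.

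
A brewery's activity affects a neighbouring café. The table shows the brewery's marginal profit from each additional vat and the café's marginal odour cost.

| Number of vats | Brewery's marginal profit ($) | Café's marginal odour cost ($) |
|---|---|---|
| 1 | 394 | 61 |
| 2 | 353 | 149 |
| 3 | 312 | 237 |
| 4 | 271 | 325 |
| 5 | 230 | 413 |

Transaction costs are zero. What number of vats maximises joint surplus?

Bargaining reaches the level where marginal profit last exceeds marginal odour cost.
That holds through level 3 (312 ≥ 237) but not at 4 (271 < 325).

3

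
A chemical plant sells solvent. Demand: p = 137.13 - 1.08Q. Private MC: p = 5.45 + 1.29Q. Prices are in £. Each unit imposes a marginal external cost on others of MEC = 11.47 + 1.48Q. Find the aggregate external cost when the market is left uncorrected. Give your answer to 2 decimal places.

£2921.70

Market equilibrium (private): 5.45 + 1.29Q = 137.13 - 1.08Q → Q_m = 55.5612.
Total external cost = ∫₀^{Q_m} (11.47 + 1.48Q) dQ = 11.47×55.5612 + ½×1.48×55.5612² = 2921.7017.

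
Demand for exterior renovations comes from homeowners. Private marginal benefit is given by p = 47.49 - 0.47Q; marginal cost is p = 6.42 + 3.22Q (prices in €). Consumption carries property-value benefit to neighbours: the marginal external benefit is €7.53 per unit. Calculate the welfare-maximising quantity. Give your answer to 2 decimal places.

Social marginal benefit = demand + MEB = 55.02 - 0.47Q.
Set SMB = MC: 55.02 - 0.47Q = 6.42 + 3.22Q → Q* = 13.1707.

Q* = 13.17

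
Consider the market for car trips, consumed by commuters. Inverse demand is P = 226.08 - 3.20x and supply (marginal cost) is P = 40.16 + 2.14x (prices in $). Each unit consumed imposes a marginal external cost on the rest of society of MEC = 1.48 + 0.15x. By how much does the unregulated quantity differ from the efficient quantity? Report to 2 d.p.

Market equilibrium (private): 40.16 + 2.14x = 226.08 - 3.20x → x_m = 34.8165.
Social marginal benefit = demand − MEC = 224.60 - 3.35x.
Set SMB = MC: 224.60 - 3.35x = 40.16 + 2.14x → x* = 33.5956.
Gap = |34.8165 − 33.5956| = 1.2209.

1.22 units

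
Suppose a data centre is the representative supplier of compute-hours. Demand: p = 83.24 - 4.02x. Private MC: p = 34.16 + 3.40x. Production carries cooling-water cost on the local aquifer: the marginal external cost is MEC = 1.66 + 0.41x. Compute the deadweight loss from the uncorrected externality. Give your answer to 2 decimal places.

DWL = 1.22

Market equilibrium (private): 34.16 + 3.40x = 83.24 - 4.02x → x_m = 6.6146.
Social marginal cost = private MC + MEC = 35.82 + 3.81x.
Set SMC = demand: 35.82 + 3.81x = 83.24 - 4.02x → x* = 6.0562.
Height of the DWL triangle at x_m is SMC(x_m) − demand(x_m) = MEC(x_m) = 4.3720.
DWL = ½ × 0.5584 × 4.3720 = 1.2207.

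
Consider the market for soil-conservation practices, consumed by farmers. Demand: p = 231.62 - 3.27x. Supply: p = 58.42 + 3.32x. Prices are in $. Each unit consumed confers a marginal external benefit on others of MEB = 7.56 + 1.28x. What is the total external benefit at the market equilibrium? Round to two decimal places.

Market equilibrium (private): 58.42 + 3.32x = 231.62 - 3.27x → x_m = 26.2822.
Total external benefit = ∫₀^{x_m} (7.56 + 1.28x) dx = 7.56×26.2822 + ½×1.28×26.2822² = 640.7760.

$640.78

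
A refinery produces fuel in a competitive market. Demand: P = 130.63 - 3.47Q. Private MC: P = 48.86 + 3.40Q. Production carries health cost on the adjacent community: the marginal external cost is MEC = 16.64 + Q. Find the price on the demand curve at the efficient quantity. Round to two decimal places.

P = 101.91

Social marginal cost = private MC + MEC = 65.50 + 4.40Q.
Set SMC = demand: 65.50 + 4.40Q = 130.63 - 3.47Q → Q* = 8.2757.
Consumer price on the demand curve at Q*: 130.63 − 3.47×8.2757 = 101.9133.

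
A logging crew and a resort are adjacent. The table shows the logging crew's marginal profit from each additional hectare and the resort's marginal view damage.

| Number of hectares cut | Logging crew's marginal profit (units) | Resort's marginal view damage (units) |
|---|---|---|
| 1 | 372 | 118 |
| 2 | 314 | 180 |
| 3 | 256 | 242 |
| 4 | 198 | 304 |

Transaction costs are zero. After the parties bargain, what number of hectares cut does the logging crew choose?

Bargaining reaches the level where marginal profit last exceeds marginal view damage.
That holds through level 3 (256 ≥ 242) but not at 4 (198 < 304).

3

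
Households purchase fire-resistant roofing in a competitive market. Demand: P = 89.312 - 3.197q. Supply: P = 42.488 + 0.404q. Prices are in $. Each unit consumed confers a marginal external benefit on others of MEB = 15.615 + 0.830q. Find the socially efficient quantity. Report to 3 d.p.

q* = 22.533

Social marginal benefit = demand + MEB = 104.927 - 2.367q.
Set SMB = MC: 104.927 - 2.367q = 42.488 + 0.404q → q* = 22.5330.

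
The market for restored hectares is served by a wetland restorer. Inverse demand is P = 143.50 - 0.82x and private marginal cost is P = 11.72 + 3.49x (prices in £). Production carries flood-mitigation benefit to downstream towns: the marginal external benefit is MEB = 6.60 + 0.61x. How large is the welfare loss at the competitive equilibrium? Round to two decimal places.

DWL = £86.16

Market equilibrium (private): 11.72 + 3.49x = 143.50 - 0.82x → x_m = 30.5754.
Social marginal cost = private MC − MEB = 5.12 + 2.88x.
Set SMC = demand: 5.12 + 2.88x = 143.50 - 0.82x → x* = 37.4000.
Height of the DWL triangle at x_m is demand(x_m) − SMC(x_m) = MEB(x_m) = 25.2510.
DWL = ½ × 6.8246 × 25.2510 = 86.1640.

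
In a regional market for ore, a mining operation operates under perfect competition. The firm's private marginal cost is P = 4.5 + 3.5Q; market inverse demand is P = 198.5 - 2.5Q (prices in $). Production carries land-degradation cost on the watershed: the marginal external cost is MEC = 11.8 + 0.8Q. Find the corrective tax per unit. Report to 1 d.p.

Social marginal cost = private MC + MEC = 16.3 + 4.3Q.
Set SMC = demand: 16.3 + 4.3Q = 198.5 - 2.5Q → Q* = 26.7941.
The Pigouvian tax equals MEC at Q*: 11.8 + 0.8×26.7941 = 33.2353.

tax = $33.2 per unit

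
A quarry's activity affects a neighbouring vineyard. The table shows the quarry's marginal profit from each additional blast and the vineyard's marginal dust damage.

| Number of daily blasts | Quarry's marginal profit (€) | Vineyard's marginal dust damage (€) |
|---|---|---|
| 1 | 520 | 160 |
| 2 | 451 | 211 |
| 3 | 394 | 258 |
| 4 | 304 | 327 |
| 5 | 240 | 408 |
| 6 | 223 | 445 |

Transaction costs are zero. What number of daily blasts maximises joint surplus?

Bargaining reaches the level where marginal profit last exceeds marginal dust damage.
That holds through level 3 (394 ≥ 258) but not at 4 (304 < 327).

3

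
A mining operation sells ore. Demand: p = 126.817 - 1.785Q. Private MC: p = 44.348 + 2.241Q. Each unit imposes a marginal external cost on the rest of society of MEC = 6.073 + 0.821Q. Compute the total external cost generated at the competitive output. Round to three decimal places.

Market equilibrium (private): 44.348 + 2.241Q = 126.817 - 1.785Q → Q_m = 20.4841.
Total external cost = ∫₀^{Q_m} (6.073 + 0.821Q) dQ = 6.073×20.4841 + ½×0.821×20.4841² = 296.6451.

296.645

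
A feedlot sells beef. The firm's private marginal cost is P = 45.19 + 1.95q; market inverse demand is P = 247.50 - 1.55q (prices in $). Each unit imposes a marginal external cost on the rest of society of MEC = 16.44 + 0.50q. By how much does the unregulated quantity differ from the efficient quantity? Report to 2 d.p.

Market equilibrium (private): 45.19 + 1.95q = 247.50 - 1.55q → q_m = 57.8029.
Social marginal cost = private MC + MEC = 61.63 + 2.45q.
Set SMC = demand: 61.63 + 2.45q = 247.50 - 1.55q → q* = 46.4675.
Gap = |57.8029 − 46.4675| = 11.3354.

11.34 units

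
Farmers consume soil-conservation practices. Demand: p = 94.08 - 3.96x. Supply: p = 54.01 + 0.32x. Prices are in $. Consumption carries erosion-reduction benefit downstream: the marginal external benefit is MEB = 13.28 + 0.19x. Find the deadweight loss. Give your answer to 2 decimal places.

DWL = $27.72

Market equilibrium (private): 54.01 + 0.32x = 94.08 - 3.96x → x_m = 9.3621.
Social marginal benefit = demand + MEB = 107.36 - 3.77x.
Set SMB = MC: 107.36 - 3.77x = 54.01 + 0.32x → x* = 13.0440.
Height of the DWL triangle at x_m is SMB(x_m) − MC(x_m) = MEB(x_m) = 15.0588.
DWL = ½ × 3.6819 × 15.0588 = 27.7225.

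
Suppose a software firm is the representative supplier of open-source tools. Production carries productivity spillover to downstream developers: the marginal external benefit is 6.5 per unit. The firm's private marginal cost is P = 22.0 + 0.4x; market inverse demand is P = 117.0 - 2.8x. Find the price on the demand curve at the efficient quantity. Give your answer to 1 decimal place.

P = 28.2

Social marginal cost = private MC − MEB = 15.5 + 0.4x.
Set SMC = demand: 15.5 + 0.4x = 117.0 - 2.8x → x* = 31.7188.
Consumer price on the demand curve at x*: 117.0 − 2.8×31.7188 = 28.1874.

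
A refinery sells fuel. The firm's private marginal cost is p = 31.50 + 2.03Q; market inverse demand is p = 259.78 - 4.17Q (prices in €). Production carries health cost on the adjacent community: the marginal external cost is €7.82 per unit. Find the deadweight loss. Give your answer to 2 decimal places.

Market equilibrium (private): 31.50 + 2.03Q = 259.78 - 4.17Q → Q_m = 36.8194.
Social marginal cost = private MC + MEC = 39.32 + 2.03Q.
Set SMC = demand: 39.32 + 2.03Q = 259.78 - 4.17Q → Q* = 35.5581.
Between Q* and Q_m the wedge SMC − demand runs linearly from 0 to MEC(Q_m), so the loss is a triangle.
DWL = ½ × 1.2613 × 7.8200 = 4.9317.

DWL = €4.93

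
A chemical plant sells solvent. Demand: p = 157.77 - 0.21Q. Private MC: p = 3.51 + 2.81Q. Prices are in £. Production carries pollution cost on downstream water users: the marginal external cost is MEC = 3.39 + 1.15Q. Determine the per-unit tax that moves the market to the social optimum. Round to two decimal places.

tax = £45.00 per unit

Social marginal cost = private MC + MEC = 6.90 + 3.96Q.
Set SMC = demand: 6.90 + 3.96Q = 157.77 - 0.21Q → Q* = 36.1799.
The Pigouvian tax equals MEC at Q*: 3.39 + 1.15×36.1799 = 44.9969.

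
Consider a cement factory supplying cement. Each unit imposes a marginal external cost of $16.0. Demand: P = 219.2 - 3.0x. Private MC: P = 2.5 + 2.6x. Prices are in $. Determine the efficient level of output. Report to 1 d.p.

Social marginal cost = private MC + MEC = 18.5 + 2.6x.
Set SMC = demand: 18.5 + 2.6x = 219.2 - 3.0x → x* = 35.8393.

x* = 35.8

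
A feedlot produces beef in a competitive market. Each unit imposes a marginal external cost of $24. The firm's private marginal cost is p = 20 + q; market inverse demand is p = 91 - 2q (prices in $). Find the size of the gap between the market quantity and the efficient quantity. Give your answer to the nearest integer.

Market equilibrium (private): 20 + q = 91 - 2q → q_m = 23.6667.
Social marginal cost = private MC + MEC = 44 + q.
Set SMC = demand: 44 + q = 91 - 2q → q* = 15.6667.
Gap = |23.6667 − 15.6667| = 8.0000.

8 units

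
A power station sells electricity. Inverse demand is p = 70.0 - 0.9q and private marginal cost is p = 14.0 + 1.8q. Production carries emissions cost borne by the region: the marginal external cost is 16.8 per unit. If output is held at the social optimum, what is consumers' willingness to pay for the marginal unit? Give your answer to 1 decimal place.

Social marginal cost = private MC + MEC = 30.8 + 1.8q.
Set SMC = demand: 30.8 + 1.8q = 70.0 - 0.9q → q* = 14.5185.
Consumer price on the demand curve at q*: 70.0 − 0.9×14.5185 = 56.9334.

P = 56.9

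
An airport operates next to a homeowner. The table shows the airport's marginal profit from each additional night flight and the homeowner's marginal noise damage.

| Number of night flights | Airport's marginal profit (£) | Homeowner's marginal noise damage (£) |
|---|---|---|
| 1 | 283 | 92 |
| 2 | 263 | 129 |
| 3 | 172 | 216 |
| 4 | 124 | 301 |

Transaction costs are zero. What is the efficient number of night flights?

Bargaining reaches the level where marginal profit last exceeds marginal noise damage.
That holds through level 2 (263 ≥ 129) but not at 3 (172 < 216).

2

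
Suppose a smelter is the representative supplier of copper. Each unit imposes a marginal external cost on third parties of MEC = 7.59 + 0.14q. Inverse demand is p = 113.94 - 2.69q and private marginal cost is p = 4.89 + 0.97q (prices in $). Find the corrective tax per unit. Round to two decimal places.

Social marginal cost = private MC + MEC = 12.48 + 1.11q.
Set SMC = demand: 12.48 + 1.11q = 113.94 - 2.69q → q* = 26.7000.
The Pigouvian tax equals MEC at q*: 7.59 + 0.14×26.7000 = 11.3280.

tax = $11.33 per unit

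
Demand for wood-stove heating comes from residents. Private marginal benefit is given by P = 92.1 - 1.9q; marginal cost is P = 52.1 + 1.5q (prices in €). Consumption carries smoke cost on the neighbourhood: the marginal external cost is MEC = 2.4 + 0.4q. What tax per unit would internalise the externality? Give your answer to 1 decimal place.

Social marginal benefit = demand − MEC = 89.7 - 2.3q.
Set SMB = MC: 89.7 - 2.3q = 52.1 + 1.5q → q* = 9.8947.
The Pigouvian tax equals MEC at q*: 2.4 + 0.4×9.8947 = 6.3579.

tax = €6.4 per unit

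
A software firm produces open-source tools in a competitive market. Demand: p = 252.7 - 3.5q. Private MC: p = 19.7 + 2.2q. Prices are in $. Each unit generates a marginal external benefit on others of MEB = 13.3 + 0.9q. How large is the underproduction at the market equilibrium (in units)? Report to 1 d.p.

Market equilibrium (private): 19.7 + 2.2q = 252.7 - 3.5q → q_m = 40.8772.
Social marginal cost = private MC − MEB = 6.4 + 1.3q.
Set SMC = demand: 6.4 + 1.3q = 252.7 - 3.5q → q* = 51.3125.
Gap = |40.8772 − 51.3125| = 10.4353.

10.4 units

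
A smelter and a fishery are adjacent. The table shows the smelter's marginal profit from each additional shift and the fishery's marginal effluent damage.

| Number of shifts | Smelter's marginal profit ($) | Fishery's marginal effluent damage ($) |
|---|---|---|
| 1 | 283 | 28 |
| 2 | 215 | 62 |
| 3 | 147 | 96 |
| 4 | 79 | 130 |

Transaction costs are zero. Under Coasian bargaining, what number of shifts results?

3

Bargaining reaches the level where marginal profit last exceeds marginal effluent damage.
That holds through level 3 (147 ≥ 96) but not at 4 (79 < 130).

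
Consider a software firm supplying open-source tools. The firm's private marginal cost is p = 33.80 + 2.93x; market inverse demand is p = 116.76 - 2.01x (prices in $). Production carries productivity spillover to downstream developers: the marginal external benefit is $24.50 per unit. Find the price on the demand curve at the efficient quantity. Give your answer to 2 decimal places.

Social marginal cost = private MC − MEB = 9.30 + 2.93x.
Set SMC = demand: 9.30 + 2.93x = 116.76 - 2.01x → x* = 21.7530.
Consumer price on the demand curve at x*: 116.76 − 2.01×21.7530 = 73.0365.

P = $73.04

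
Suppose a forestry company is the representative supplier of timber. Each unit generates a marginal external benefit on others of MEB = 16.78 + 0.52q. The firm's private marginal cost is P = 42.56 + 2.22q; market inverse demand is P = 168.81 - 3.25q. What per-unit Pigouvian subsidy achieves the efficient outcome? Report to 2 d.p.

Social marginal cost = private MC − MEB = 25.78 + 1.70q.
Set SMC = demand: 25.78 + 1.70q = 168.81 - 3.25q → q* = 28.8949.
The Pigouvian subsidy equals MEB at q*: 16.78 + 0.52×28.8949 = 31.8053.

subsidy = 31.81 per unit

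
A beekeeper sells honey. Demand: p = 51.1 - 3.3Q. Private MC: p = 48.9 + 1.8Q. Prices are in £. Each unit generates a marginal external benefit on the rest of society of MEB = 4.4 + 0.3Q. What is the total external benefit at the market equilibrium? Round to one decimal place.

£1.9

Market equilibrium (private): 48.9 + 1.8Q = 51.1 - 3.3Q → Q_m = 0.4314.
Total external benefit = ∫₀^{Q_m} (4.4 + 0.3Q) dQ = 4.4×0.4314 + ½×0.3×0.4314² = 1.9261.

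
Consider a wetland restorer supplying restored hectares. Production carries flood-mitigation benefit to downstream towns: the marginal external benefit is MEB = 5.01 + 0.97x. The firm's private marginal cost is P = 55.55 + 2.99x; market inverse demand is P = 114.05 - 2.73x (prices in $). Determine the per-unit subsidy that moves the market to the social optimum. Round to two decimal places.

subsidy = $17.98 per unit

Social marginal cost = private MC − MEB = 50.54 + 2.02x.
Set SMC = demand: 50.54 + 2.02x = 114.05 - 2.73x → x* = 13.3705.
The Pigouvian subsidy equals MEB at x*: 5.01 + 0.97×13.3705 = 17.9794.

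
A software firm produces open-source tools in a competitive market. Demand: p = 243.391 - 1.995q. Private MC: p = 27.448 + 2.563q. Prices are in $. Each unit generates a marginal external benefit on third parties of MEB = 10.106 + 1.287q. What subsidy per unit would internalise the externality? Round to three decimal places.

subsidy = $99.047 per unit

Social marginal cost = private MC − MEB = 17.342 + 1.276q.
Set SMC = demand: 17.342 + 1.276q = 243.391 - 1.995q → q* = 69.1070.
The Pigouvian subsidy equals MEB at q*: 10.106 + 1.287×69.1070 = 99.0467.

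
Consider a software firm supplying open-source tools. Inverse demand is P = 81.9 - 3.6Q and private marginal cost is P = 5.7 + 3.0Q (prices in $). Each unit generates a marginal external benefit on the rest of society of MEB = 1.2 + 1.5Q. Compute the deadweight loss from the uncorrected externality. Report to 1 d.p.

Market equilibrium (private): 5.7 + 3.0Q = 81.9 - 3.6Q → Q_m = 11.5455.
Social marginal cost = private MC − MEB = 4.5 + 1.5Q.
Set SMC = demand: 4.5 + 1.5Q = 81.9 - 3.6Q → Q* = 15.1765.
Height of the DWL triangle at Q_m is demand(Q_m) − SMC(Q_m) = MEB(Q_m) = 18.5182.
DWL = ½ × 3.6310 × 18.5182 = 33.6198.

DWL = $33.6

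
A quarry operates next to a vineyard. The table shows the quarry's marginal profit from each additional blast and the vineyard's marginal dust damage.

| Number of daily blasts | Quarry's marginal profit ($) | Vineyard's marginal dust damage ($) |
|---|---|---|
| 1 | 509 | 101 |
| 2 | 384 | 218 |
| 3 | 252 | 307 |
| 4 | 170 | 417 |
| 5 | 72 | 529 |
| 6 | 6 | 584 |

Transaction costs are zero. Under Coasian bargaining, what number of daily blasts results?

2

Bargaining reaches the level where marginal profit last exceeds marginal dust damage.
That holds through level 2 (384 ≥ 218) but not at 3 (252 < 307).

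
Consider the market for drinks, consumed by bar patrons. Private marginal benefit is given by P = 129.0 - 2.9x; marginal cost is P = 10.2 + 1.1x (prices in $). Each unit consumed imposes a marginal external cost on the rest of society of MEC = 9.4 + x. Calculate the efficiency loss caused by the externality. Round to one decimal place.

DWL = $152.9

Market equilibrium (private): 10.2 + 1.1x = 129.0 - 2.9x → x_m = 29.7000.
Social marginal benefit = demand − MEC = 119.6 - 3.9x.
Set SMB = MC: 119.6 - 3.9x = 10.2 + 1.1x → x* = 21.8800.
Height of the DWL triangle at x_m is MC(x_m) − SMB(x_m) = MEC(x_m) = 39.1000.
DWL = ½ × 7.8200 × 39.1000 = 152.8810.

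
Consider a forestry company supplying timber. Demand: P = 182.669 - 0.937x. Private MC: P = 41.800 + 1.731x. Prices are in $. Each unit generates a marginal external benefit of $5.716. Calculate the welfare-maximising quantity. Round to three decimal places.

Social marginal cost = private MC − MEB = 36.084 + 1.731x.
Set SMC = demand: 36.084 + 1.731x = 182.669 - 0.937x → x* = 54.9419.

x* = 54.942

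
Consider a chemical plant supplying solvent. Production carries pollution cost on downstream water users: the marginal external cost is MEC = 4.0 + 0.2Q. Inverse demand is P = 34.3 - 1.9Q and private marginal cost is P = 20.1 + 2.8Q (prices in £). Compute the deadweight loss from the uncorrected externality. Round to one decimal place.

DWL = £2.2

Market equilibrium (private): 20.1 + 2.8Q = 34.3 - 1.9Q → Q_m = 3.0213.
Social marginal cost = private MC + MEC = 24.1 + 3.0Q.
Set SMC = demand: 24.1 + 3.0Q = 34.3 - 1.9Q → Q* = 2.0816.
The welfare-loss triangle has base |Q_m − Q*| and height MEC(Q_m) (the vertical gap between SMC and demand is zero at Q* and MEC at Q_m).
DWL = ½ × 0.9397 × 4.6043 = 2.1633.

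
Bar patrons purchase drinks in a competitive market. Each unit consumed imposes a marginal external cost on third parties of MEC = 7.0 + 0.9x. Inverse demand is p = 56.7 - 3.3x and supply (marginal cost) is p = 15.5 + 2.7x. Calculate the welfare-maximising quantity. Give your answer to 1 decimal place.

x* = 5.0

Social marginal benefit = demand − MEC = 49.7 - 4.2x.
Set SMB = MC: 49.7 - 4.2x = 15.5 + 2.7x → x* = 4.9565.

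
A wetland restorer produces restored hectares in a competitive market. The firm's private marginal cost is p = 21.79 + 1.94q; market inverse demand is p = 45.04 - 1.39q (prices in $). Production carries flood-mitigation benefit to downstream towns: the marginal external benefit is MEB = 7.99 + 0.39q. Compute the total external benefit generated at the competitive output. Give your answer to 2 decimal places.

Market equilibrium (private): 21.79 + 1.94q = 45.04 - 1.39q → q_m = 6.9820.
Total external benefit = ∫₀^{q_m} (7.99 + 0.39q) dq = 7.99×6.9820 + ½×0.39×6.9820² = 65.2921.

$65.29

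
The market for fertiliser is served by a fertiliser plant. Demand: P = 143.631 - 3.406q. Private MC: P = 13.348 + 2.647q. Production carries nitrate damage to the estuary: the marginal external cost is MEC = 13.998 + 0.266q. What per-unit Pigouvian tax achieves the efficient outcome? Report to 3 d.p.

tax = 18.893 per unit

Social marginal cost = private MC + MEC = 27.346 + 2.913q.
Set SMC = demand: 27.346 + 2.913q = 143.631 - 3.406q → q* = 18.4024.
The Pigouvian tax equals MEC at q*: 13.998 + 0.266×18.4024 = 18.8930.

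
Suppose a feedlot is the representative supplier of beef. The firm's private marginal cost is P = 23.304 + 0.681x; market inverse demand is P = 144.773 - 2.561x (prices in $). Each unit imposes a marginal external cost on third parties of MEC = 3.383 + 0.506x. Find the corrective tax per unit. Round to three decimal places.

Social marginal cost = private MC + MEC = 26.687 + 1.187x.
Set SMC = demand: 26.687 + 1.187x = 144.773 - 2.561x → x* = 31.5064.
The Pigouvian tax equals MEC at x*: 3.383 + 0.506×31.5064 = 19.3252.

tax = $19.325 per unit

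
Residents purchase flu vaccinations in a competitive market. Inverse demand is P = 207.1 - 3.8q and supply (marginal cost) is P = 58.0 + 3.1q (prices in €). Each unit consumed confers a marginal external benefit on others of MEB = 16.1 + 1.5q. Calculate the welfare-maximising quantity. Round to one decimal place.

q* = 30.6

Social marginal benefit = demand + MEB = 223.2 - 2.3q.
Set SMB = MC: 223.2 - 2.3q = 58.0 + 3.1q → q* = 30.5926.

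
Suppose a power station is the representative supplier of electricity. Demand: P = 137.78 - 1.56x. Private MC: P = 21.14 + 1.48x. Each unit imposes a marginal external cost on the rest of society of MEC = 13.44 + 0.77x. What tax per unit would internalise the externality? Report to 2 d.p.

tax = 34.30 per unit

Social marginal cost = private MC + MEC = 34.58 + 2.25x.
Set SMC = demand: 34.58 + 2.25x = 137.78 - 1.56x → x* = 27.0866.
The Pigouvian tax equals MEC at x*: 13.44 + 0.77×27.0866 = 34.2967.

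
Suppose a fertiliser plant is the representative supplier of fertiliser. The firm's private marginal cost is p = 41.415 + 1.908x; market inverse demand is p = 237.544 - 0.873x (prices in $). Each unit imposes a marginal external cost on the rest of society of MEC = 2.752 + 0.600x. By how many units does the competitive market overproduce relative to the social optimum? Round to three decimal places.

13.329 units

Market equilibrium (private): 41.415 + 1.908x = 237.544 - 0.873x → x_m = 70.5246.
Social marginal cost = private MC + MEC = 44.167 + 2.508x.
Set SMC = demand: 44.167 + 2.508x = 237.544 - 0.873x → x* = 57.1952.
Gap = |70.5246 − 57.1952| = 13.3294.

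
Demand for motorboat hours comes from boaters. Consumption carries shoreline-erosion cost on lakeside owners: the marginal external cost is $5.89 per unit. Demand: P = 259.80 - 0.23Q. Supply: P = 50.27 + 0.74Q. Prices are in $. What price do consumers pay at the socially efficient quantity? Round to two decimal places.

P = $211.51

Social marginal benefit = demand − MEC = 253.91 - 0.23Q.
Set SMB = MC: 253.91 - 0.23Q = 50.27 + 0.74Q → Q* = 209.9381.
Consumer price on the demand curve at Q*: 259.80 − 0.23×209.9381 = 211.5142.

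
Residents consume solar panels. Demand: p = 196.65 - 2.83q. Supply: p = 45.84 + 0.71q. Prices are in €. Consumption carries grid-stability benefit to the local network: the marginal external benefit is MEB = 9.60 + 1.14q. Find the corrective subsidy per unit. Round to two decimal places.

subsidy = €85.79 per unit

Social marginal benefit = demand + MEB = 206.25 - 1.69q.
Set SMB = MC: 206.25 - 1.69q = 45.84 + 0.71q → q* = 66.8375.
The Pigouvian subsidy equals MEB at q*: 9.60 + 1.14×66.8375 = 85.7948.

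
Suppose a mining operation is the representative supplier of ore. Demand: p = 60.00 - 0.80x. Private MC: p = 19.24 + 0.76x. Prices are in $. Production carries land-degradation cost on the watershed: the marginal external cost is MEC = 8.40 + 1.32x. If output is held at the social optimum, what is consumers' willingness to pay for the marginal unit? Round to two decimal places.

P = $51.01

Social marginal cost = private MC + MEC = 27.64 + 2.08x.
Set SMC = demand: 27.64 + 2.08x = 60.00 - 0.80x → x* = 11.2361.
Consumer price on the demand curve at x*: 60.00 − 0.80×11.2361 = 51.0111.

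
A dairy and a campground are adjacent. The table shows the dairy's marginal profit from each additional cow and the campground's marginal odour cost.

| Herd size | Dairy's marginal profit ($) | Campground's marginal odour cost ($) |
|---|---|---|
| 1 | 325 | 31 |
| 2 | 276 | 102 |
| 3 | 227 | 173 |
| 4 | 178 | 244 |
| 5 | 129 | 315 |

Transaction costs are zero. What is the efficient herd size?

3

Bargaining reaches the level where marginal profit last exceeds marginal odour cost.
That holds through level 3 (227 ≥ 173) but not at 4 (178 < 244).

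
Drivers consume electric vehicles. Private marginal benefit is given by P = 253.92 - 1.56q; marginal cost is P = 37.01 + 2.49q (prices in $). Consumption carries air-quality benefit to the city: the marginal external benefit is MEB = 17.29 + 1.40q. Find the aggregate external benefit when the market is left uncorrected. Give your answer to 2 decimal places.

$2933.94

Market equilibrium (private): 37.01 + 2.49q = 253.92 - 1.56q → q_m = 53.5580.
Total external benefit = ∫₀^{q_m} (17.29 + 1.40q) dq = 17.29×53.5580 + ½×1.40×53.5580² = 2933.9394.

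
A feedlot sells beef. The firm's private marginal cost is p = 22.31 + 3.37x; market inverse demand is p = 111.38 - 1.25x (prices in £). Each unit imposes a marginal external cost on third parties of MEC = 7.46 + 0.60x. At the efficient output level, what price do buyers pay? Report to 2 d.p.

P = £91.84

Social marginal cost = private MC + MEC = 29.77 + 3.97x.
Set SMC = demand: 29.77 + 3.97x = 111.38 - 1.25x → x* = 15.6341.
Consumer price on the demand curve at x*: 111.38 − 1.25×15.6341 = 91.8374.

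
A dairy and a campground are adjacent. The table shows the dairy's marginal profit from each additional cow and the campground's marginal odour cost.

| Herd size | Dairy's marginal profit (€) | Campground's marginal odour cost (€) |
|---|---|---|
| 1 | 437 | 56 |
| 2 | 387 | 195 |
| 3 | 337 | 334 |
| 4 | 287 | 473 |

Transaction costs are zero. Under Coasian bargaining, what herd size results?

3

Bargaining reaches the level where marginal profit last exceeds marginal odour cost.
That holds through level 3 (337 ≥ 334) but not at 4 (287 < 473).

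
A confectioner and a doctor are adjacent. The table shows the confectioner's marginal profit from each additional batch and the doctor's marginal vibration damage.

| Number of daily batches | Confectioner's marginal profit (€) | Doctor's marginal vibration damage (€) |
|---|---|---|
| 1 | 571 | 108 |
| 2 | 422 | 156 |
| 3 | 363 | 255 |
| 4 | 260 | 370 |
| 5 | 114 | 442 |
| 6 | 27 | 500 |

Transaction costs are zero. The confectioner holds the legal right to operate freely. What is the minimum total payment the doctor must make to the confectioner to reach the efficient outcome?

Left alone the confectioner would choose level 6 (marginal profit stays positive).
Efficient level: k* = 3 (marginal profit ≥ marginal vibration damage through 3).
The doctor must at least cover the confectioner's forgone profit from cutting 6→3: 260 + 114 + 27 = 401.

€401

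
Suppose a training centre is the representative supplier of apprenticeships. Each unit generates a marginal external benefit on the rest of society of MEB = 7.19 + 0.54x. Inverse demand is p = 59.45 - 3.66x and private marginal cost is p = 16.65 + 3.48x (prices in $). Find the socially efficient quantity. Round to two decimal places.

x* = 7.57

Social marginal cost = private MC − MEB = 9.46 + 2.94x.
Set SMC = demand: 9.46 + 2.94x = 59.45 - 3.66x → x* = 7.5742.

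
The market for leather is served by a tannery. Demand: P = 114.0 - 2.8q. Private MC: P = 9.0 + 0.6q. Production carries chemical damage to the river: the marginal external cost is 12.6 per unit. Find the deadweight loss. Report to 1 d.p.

DWL = 23.3

Market equilibrium (private): 9.0 + 0.6q = 114.0 - 2.8q → q_m = 30.8824.
Social marginal cost = private MC + MEC = 21.6 + 0.6q.
Set SMC = demand: 21.6 + 0.6q = 114.0 - 2.8q → q* = 27.1765.
The welfare-loss triangle has base |q_m − q*| and height MEC(q_m) (the vertical gap between SMC and demand is zero at q* and MEC at q_m).
DWL = ½ × 3.7059 × 12.6000 = 23.3472.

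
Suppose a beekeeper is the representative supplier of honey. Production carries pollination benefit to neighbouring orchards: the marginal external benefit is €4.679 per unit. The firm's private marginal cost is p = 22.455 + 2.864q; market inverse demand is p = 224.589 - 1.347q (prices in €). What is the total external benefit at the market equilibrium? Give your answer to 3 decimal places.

€224.599

Market equilibrium (private): 22.455 + 2.864q = 224.589 - 1.347q → q_m = 48.0014.
Total external benefit = MEB × q_m = 4.679 × 48.0014 = 224.5986.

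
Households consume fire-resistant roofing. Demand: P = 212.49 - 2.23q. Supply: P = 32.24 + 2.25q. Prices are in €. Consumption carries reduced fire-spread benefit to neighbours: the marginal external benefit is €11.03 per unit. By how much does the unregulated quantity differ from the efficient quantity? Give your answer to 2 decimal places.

2.46 units

Market equilibrium (private): 32.24 + 2.25q = 212.49 - 2.23q → q_m = 40.2344.
Social marginal benefit = demand + MEB = 223.52 - 2.23q.
Set SMB = MC: 223.52 - 2.23q = 32.24 + 2.25q → q* = 42.6964.
Gap = |40.2344 − 42.6964| = 2.4620.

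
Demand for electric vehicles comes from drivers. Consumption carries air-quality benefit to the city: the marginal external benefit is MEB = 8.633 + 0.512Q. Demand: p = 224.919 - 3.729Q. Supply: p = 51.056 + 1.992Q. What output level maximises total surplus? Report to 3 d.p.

Social marginal benefit = demand + MEB = 233.552 - 3.217Q.
Set SMB = MC: 233.552 - 3.217Q = 51.056 + 1.992Q → Q* = 35.0347.

Q* = 35.035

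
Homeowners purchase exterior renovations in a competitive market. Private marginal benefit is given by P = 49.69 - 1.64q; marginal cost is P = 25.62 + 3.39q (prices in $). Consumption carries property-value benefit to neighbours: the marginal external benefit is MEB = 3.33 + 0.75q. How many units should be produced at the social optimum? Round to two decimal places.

Social marginal benefit = demand + MEB = 53.02 - 0.89q.
Set SMB = MC: 53.02 - 0.89q = 25.62 + 3.39q → q* = 6.4019.

q* = 6.40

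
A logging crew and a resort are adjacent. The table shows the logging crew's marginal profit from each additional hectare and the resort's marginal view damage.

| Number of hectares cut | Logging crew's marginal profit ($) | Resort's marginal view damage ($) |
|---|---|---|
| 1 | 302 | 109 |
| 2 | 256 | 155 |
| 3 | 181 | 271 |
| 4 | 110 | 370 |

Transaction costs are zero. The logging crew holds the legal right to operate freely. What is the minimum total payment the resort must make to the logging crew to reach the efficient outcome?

$291

Left alone the logging crew would choose level 4 (marginal profit stays positive).
Efficient level: k* = 2 (marginal profit ≥ marginal view damage through 2).
The resort must at least cover the logging crew's forgone profit from cutting 4→2: 181 + 110 = 291.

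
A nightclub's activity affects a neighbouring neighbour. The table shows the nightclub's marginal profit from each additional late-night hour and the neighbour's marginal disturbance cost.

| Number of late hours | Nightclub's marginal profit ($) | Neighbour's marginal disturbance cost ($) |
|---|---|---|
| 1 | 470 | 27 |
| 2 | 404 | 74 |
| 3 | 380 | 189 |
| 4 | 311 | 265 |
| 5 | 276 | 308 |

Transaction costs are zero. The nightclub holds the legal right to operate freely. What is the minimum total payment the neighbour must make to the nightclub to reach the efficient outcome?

Left alone the nightclub would choose level 5 (marginal profit stays positive).
Efficient level: k* = 4 (marginal profit ≥ marginal disturbance cost through 4).
The neighbour must at least cover the nightclub's forgone profit from cutting 5→4: 276 = 276.

$276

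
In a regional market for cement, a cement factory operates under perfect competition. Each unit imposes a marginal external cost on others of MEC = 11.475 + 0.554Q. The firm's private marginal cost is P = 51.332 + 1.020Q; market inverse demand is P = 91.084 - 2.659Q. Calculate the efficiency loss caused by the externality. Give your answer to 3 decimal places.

DWL = 36.013

Market equilibrium (private): 51.332 + 1.020Q = 91.084 - 2.659Q → Q_m = 10.8051.
Social marginal cost = private MC + MEC = 62.807 + 1.574Q.
Set SMC = demand: 62.807 + 1.574Q = 91.084 - 2.659Q → Q* = 6.6801.
Between Q* and Q_m the wedge SMC − demand runs linearly from 0 to MEC(Q_m), so the loss is a triangle.
DWL = ½ × 4.1250 × 17.4610 = 36.0133.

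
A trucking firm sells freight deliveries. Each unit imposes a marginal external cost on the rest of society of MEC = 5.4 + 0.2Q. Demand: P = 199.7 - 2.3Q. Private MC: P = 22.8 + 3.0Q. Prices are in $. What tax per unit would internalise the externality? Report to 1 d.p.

tax = $11.6 per unit

Social marginal cost = private MC + MEC = 28.2 + 3.2Q.
Set SMC = demand: 28.2 + 3.2Q = 199.7 - 2.3Q → Q* = 31.1818.
The Pigouvian tax equals MEC at Q*: 5.4 + 0.2×31.1818 = 11.6364.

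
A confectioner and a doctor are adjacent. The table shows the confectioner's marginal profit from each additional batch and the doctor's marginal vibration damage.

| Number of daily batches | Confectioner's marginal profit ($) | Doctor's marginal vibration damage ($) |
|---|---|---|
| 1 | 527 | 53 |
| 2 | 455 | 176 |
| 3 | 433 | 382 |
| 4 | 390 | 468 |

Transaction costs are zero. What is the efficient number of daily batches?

3

Bargaining reaches the level where marginal profit last exceeds marginal vibration damage.
That holds through level 3 (433 ≥ 382) but not at 4 (390 < 468).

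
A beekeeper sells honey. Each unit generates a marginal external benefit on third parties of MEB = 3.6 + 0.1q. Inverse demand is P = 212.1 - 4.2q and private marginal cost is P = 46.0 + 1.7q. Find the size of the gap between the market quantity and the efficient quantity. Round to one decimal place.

Market equilibrium (private): 46.0 + 1.7q = 212.1 - 4.2q → q_m = 28.1525.
Social marginal cost = private MC − MEB = 42.4 + 1.6q.
Set SMC = demand: 42.4 + 1.6q = 212.1 - 4.2q → q* = 29.2586.
Gap = |28.1525 − 29.2586| = 1.1061.

1.1 units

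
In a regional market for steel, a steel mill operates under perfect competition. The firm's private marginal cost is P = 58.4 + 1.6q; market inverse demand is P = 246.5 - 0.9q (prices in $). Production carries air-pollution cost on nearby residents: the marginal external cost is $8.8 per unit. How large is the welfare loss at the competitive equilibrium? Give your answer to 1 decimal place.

DWL = $15.5

Market equilibrium (private): 58.4 + 1.6q = 246.5 - 0.9q → q_m = 75.2400.
Social marginal cost = private MC + MEC = 67.2 + 1.6q.
Set SMC = demand: 67.2 + 1.6q = 246.5 - 0.9q → q* = 71.7200.
Height of the DWL triangle at q_m is SMC(q_m) − demand(q_m) = MEC(q_m) = 8.8000.
DWL = ½ × 3.5200 × 8.8000 = 15.4880.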